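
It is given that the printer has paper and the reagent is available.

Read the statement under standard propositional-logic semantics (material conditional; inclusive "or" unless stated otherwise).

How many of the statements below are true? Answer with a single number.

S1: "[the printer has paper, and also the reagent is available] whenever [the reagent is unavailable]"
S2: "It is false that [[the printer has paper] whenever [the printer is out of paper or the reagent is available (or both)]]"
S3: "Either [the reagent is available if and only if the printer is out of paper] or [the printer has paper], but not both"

2

Let Q = "the reagent is available" (T), P = "the printer has paper" (T).

S1: This is ¬Q → (P ∧ Q).

¬Q = ¬T = F
P ∧ Q = T ∧ T = T
¬Q → (P ∧ Q) = F → T = T
Hence S1 is true.

S2: Parsed as ¬((¬P ∨ Q) → P)

¬P = ¬T = F
¬P ∨ Q = F ∨ T = T
(¬P ∨ Q) → P = T → T = T
¬((¬P ∨ Q) → P) = ¬T = F
So S2 is false.

S3: Parsed as (Q ↔ ¬P) ⊕ P

¬P = ¬T = F
Q ↔ ¬P = T ↔ F = F
(Q ↔ ¬P) ⊕ P = F ⊕ T = T
Thus S3 is true.

Count: 2.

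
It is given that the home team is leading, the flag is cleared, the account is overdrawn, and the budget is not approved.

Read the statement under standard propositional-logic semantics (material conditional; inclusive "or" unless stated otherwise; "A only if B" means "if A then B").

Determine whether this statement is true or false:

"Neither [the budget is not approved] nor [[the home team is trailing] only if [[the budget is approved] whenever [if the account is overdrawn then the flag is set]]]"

False.

Let S = "the budget is approved" (F), P = "the home team is leading" (T), R = "the account is overdrawn" (T), Q = "the flag is set" (F).
Formalization: ¬S ↓ (¬P → ((R → Q) → S))

¬S = ¬F = T
¬P = ¬T = F
R → Q = T → F = F
(R → Q) → S = F → F = T
¬P → ((R → Q) → S) = F → T = T
¬S ↓ (¬P → ((R → Q) → S)) = T ↓ T = F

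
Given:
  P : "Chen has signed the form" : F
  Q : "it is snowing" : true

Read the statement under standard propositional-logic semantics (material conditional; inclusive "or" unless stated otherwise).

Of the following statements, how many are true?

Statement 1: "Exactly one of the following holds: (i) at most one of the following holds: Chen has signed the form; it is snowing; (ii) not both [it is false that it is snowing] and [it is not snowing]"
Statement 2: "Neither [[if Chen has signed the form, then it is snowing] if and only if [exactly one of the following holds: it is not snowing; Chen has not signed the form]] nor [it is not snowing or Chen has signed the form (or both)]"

0

Statement 1: Formalization: (P nand Q) xor (not Q nand not Q)

P nand Q = False nand True = True
not Q = not True = False
not Q = not True = False
not Q nand not Q = False nand False = True
(P nand Q) xor (not Q nand not Q) = True xor True = False
Hence Statement 1 is false.

Statement 2: This is ((P -> Q) iff (not Q xor not P)) nor (not Q or P).

P -> Q = False -> True = True
not Q = not True = False
not P = not False = True
not Q xor not P = False xor True = True
(P -> Q) iff (not Q xor not P) = True iff True = True
not Q = not True = False
not Q or P = False or False = False
((P -> Q) iff (not Q xor not P)) nor (not Q or P) = True nor False = False
So Statement 2 is false.

0 of the 2 statements are true (none).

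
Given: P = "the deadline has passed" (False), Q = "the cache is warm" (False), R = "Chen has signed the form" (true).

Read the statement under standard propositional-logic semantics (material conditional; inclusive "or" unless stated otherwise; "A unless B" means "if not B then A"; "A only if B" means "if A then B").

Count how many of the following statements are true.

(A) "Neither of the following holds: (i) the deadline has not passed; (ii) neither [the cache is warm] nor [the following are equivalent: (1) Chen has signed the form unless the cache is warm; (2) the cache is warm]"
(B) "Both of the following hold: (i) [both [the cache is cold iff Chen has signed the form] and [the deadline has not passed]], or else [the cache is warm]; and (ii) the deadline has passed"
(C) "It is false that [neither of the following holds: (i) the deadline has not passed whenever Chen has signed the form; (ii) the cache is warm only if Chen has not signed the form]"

1

(A): In symbols: ~P nor (Q nor ((R | Q) <-> Q))

~P = ~F = T
R | Q = T | F = T
(R | Q) <-> Q = T <-> F = F
Q nor ((R | Q) <-> Q) = F nor F = T
~P nor (Q nor ((R | Q) <-> Q)) = T nor T = F
So (A) is false.

(B): In symbols: (((~Q <-> R) & ~P) | Q) & P

~Q = ~F = T
~Q <-> R = T <-> T = T
~P = ~F = T
(~Q <-> R) & ~P = T & T = T
((~Q <-> R) & ~P) | Q = T | F = T
(((~Q <-> R) & ~P) | Q) & P = T & F = F
Thus (B) is false.

(C): Parsed as ~((R -> ~P) nor (Q -> ~R))

~P = ~F = T
R -> ~P = T -> T = T
~R = ~T = F
Q -> ~R = F -> F = T
(R -> ~P) nor (Q -> ~R) = T nor T = F
~((R -> ~P) nor (Q -> ~R)) = ~F = T
So (C) is true.

True statements: 1.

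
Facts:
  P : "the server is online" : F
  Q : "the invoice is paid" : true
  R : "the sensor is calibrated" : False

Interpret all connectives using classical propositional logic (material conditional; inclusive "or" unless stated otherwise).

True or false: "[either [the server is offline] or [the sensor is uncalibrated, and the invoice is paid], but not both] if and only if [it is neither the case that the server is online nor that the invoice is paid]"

This is (not P xor (not R and Q)) iff (P nor Q).

not P = not False = True
not R = not False = True
not R and Q = True and True = True
not P xor (not R and Q) = True xor True = False
P nor Q = False nor True = False
(not P xor (not R and Q)) iff (P nor Q) = False iff False = True

The statement is true.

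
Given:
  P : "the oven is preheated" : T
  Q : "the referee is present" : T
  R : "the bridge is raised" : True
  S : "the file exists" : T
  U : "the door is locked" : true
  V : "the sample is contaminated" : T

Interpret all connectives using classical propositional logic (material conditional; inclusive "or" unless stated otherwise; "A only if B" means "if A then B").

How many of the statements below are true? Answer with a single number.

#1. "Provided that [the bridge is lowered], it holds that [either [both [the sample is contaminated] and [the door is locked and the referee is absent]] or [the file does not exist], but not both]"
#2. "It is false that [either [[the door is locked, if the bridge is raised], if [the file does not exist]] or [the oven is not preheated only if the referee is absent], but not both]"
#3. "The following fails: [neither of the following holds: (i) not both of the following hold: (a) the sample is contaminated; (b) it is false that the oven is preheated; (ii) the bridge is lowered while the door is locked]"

#1: Parsed as ¬R → ((V ∧ (U ∧ ¬Q)) ⊕ ¬S)

¬R = ¬T = F
¬Q = ¬T = F
U ∧ ¬Q = T ∧ F = F
V ∧ (U ∧ ¬Q) = T ∧ F = F
¬S = ¬T = F
(V ∧ (U ∧ ¬Q)) ⊕ ¬S = F ⊕ F = F
¬R → ((V ∧ (U ∧ ¬Q)) ⊕ ¬S) = F → F = T
Hence #1 is true.

#2: This is ¬((¬S → (R → U)) ⊕ (¬P → ¬Q)).

¬S = ¬T = F
R → U = T → T = T
¬S → (R → U) = F → T = T
¬P = ¬T = F
¬Q = ¬T = F
¬P → ¬Q = F → F = T
(¬S → (R → U)) ⊕ (¬P → ¬Q) = T ⊕ T = F
¬((¬S → (R → U)) ⊕ (¬P → ¬Q)) = ¬F = T
Hence #2 is true.

#3: Formalization: ¬((V ↑ ¬P) ↓ (¬R ∧ U))

¬P = ¬T = F
V ↑ ¬P = T ↑ F = T
¬R = ¬T = F
¬R ∧ U = F ∧ T = F
(V ↑ ¬P) ↓ (¬R ∧ U) = T ↓ F = F
¬((V ↑ ¬P) ↓ (¬R ∧ U)) = ¬F = T
Thus #3 is true.

Count: 3.

3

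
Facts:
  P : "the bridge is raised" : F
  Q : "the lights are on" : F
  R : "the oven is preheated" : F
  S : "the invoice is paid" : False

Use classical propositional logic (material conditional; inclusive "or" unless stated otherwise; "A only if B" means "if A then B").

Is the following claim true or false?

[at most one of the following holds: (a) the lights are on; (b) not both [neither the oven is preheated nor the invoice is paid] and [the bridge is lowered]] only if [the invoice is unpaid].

True

Values: Q=F, R=F, S=F, P=F.
Formalization: (Q nand ((R nor S) nand ~P)) -> ~S

R nor S = F nor F = T
~P = ~F = T
(R nor S) nand ~P = T nand T = F
Q nand ((R nor S) nand ~P) = F nand F = T
~S = ~F = T
(Q nand ((R nor S) nand ~P)) -> ~S = T -> T = T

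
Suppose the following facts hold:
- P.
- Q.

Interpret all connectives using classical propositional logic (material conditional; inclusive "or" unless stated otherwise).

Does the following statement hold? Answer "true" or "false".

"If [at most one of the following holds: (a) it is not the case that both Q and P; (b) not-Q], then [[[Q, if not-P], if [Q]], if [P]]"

In symbols: ((Q nand P) nand not Q) -> (P -> (Q -> (not P -> Q)))

Q nand P = True nand True = False
not Q = not True = False
(Q nand P) nand not Q = False nand False = True
not P = not True = False
not P -> Q = False -> True = True
Q -> (not P -> Q) = True -> True = True
P -> (Q -> (not P -> Q)) = True -> True = True
((Q nand P) nand not Q) -> (P -> (Q -> (not P -> Q))) = True -> True = True

true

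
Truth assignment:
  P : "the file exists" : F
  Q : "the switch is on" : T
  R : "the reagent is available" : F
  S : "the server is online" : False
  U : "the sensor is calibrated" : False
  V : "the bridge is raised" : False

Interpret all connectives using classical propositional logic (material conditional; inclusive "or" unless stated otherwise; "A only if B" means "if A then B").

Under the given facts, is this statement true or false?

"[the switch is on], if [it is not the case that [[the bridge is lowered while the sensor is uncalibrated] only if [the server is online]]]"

Formalization: not ((not V and not U) -> S) -> Q

not V = not False = True
not U = not False = True
not V and not U = True and True = True
(not V and not U) -> S = True -> False = False
not ((not V and not U) -> S) = not False = True
not ((not V and not U) -> S) -> Q = True -> True = True

True.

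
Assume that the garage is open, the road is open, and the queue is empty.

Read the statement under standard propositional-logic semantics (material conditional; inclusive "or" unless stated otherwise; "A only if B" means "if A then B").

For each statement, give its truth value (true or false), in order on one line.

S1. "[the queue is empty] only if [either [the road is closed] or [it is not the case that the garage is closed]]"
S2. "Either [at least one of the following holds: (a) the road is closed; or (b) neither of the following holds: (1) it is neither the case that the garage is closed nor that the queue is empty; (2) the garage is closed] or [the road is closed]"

S1 true / S2 true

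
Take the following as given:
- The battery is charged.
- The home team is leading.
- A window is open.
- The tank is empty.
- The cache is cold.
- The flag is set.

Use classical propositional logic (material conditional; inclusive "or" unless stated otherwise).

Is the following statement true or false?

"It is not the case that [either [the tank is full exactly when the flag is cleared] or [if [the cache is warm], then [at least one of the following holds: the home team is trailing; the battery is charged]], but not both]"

Let S = "the tank is full" (False), V = "the flag is set" (True), U = "the cache is warm" (False), Q = "the home team is leading" (True), P = "the battery is charged" (True).
Parsed as not ((S iff not V) xor (U -> (not Q or P)))

not V = not True = False
S iff not V = False iff False = True
not Q = not True = False
not Q or P = False or True = True
U -> (not Q or P) = False -> True = True
(S iff not V) xor (U -> (not Q or P)) = True xor True = False
not ((S iff not V) xor (U -> (not Q or P))) = not False = True

The statement is true.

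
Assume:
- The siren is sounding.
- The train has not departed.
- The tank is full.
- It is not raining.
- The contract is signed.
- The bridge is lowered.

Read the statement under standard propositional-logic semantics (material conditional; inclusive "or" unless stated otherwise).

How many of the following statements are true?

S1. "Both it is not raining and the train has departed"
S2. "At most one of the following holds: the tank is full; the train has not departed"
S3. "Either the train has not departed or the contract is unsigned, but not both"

1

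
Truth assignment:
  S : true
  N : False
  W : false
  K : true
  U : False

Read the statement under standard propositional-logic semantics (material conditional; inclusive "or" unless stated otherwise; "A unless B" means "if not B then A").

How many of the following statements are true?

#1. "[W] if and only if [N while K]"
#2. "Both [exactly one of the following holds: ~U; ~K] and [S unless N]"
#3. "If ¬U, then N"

#1: In symbols: W <-> (N & K)

N & K = F & T = F
W <-> (N & K) = F <-> F = T
Thus #1 is true.

#2: Parsed as (~U xor ~K) & (S | N)

~U = ~F = T
~K = ~T = F
~U xor ~K = T xor F = T
S | N = T | F = T
(~U xor ~K) & (S | N) = T & T = T
So #2 is true.

#3: Parsed as ~U -> N

~U = ~F = T
~U -> N = T -> F = F
Thus #3 is false.

True statements: 2 (#1, #2).

2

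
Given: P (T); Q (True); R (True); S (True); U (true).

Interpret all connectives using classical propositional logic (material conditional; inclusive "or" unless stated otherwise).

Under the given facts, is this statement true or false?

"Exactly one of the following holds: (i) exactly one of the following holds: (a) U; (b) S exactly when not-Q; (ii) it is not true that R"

Parsed as (U xor (S iff not Q)) xor not R

not Q = not True = False
S iff not Q = True iff False = False
U xor (S iff not Q) = True xor False = True
not R = not True = False
(U xor (S iff not Q)) xor not R = True xor False = True

true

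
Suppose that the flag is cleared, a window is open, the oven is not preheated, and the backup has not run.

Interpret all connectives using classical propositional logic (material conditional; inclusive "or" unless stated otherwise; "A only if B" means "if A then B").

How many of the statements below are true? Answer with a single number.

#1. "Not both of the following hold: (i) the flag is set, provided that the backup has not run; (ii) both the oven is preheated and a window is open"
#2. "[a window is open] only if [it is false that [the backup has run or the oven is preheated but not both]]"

Let V = "the backup has run" (False), H = "the flag is set" (False), G = "the oven is preheated" (False), U = "a window is open" (True).

#1: This is (not V -> H) nand (G and U).

not V = not False = True
not V -> H = True -> False = False
G and U = False and True = False
(not V -> H) nand (G and U) = False nand False = True
Thus #1 is true.

#2: In symbols: U -> not (V xor G)

V xor G = False xor False = False
not (V xor G) = not False = True
U -> not (V xor G) = True -> True = True
Thus #2 is true.

Count: 2.

2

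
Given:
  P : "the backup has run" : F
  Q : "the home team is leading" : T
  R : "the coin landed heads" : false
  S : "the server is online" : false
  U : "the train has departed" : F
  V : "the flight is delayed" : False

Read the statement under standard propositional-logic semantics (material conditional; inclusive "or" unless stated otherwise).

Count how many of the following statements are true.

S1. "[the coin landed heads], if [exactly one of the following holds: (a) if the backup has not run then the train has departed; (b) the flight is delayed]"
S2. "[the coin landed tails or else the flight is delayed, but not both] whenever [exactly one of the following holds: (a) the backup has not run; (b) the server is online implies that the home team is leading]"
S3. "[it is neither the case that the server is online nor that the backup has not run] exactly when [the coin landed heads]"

3

S1: Parsed as ((~P -> U) xor V) -> R

~P = ~F = T
~P -> U = T -> F = F
(~P -> U) xor V = F xor F = F
((~P -> U) xor V) -> R = F -> F = T
Hence S1 is true.

S2: In symbols: (~P xor (S -> Q)) -> (~R xor V)

~P = ~F = T
S -> Q = F -> T = T
~P xor (S -> Q) = T xor T = F
~R = ~F = T
~R xor V = T xor F = T
(~P xor (S -> Q)) -> (~R xor V) = F -> T = T
Thus S2 is true.

S3: This is (S nor ~P) <-> R.

~P = ~F = T
S nor ~P = F nor T = F
(S nor ~P) <-> R = F <-> F = T
Hence S3 is true.

True statements: 3 (S1, S2, S3).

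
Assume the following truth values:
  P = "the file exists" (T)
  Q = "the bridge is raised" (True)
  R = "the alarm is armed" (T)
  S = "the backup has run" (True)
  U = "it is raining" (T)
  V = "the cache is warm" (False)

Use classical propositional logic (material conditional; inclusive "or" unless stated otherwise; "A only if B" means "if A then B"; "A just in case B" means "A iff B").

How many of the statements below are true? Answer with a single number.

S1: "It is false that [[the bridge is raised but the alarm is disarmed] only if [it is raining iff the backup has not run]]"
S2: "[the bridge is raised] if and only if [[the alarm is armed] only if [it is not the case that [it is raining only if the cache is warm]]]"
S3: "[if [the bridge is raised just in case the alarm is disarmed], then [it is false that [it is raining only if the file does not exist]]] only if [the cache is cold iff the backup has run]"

S1: This is ~((Q & ~R) -> (U <-> ~S)).

~R = ~T = F
Q & ~R = T & F = F
~S = ~T = F
U <-> ~S = T <-> F = F
(Q & ~R) -> (U <-> ~S) = F -> F = T
~((Q & ~R) -> (U <-> ~S)) = ~T = F
So S1 is false.

S2: Parsed as Q <-> (R -> ~(U -> V))

U -> V = T -> F = F
~(U -> V) = ~F = T
R -> ~(U -> V) = T -> T = T
Q <-> (R -> ~(U -> V)) = T <-> T = T
Hence S2 is true.

S3: Parsed as ((Q <-> ~R) -> ~(U -> ~P)) -> (~V <-> S)

~R = ~T = F
Q <-> ~R = T <-> F = F
~P = ~T = F
U -> ~P = T -> F = F
~(U -> ~P) = ~F = T
(Q <-> ~R) -> ~(U -> ~P) = F -> T = T
~V = ~F = T
~V <-> S = T <-> T = T
((Q <-> ~R) -> ~(U -> ~P)) -> (~V <-> S) = T -> T = T
So S3 is true.

Count: 2.

2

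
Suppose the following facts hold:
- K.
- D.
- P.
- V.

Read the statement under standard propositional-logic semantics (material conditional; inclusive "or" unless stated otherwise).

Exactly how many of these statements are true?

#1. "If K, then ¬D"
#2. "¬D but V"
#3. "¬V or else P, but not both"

1

#1: Parsed as K -> not D

not D = not True = False
K -> not D = True -> False = False
So #1 is false.

#2: Parsed as not D and V

not D = not True = False
not D and V = False and True = False
So #2 is false.

#3: In symbols: not V xor P

not V = not True = False
not V xor P = False xor True = True
Hence #3 is true.

True statements: 1 (#3).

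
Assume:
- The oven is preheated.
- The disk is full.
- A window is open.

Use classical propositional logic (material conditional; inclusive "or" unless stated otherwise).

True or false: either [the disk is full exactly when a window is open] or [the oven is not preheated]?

The statement is true.

Let Q = "the disk is full" (T), R = "a window is open" (T), P = "the oven is preheated" (T).
Formalization: (Q ↔ R) ∨ ¬P

Q ↔ R = T ↔ T = T
¬P = ¬T = F
(Q ↔ R) ∨ ¬P = T ∨ F = T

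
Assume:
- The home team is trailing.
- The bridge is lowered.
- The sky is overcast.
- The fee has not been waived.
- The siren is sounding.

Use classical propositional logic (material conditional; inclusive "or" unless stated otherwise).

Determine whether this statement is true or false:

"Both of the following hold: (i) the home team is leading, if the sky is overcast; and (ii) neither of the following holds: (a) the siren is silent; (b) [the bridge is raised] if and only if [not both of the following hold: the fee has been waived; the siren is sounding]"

Let K = "the sky is overcast" (T), W = "the home team is leading" (F), P = "the siren is sounding" (T), R = "the bridge is raised" (F), L = "the fee has been waived" (F).
Parsed as (K -> W) & (~P nor (R <-> (L nand P)))

K -> W = T -> F = F
~P = ~T = F
L nand P = F nand T = T
R <-> (L nand P) = F <-> T = F
~P nor (R <-> (L nand P)) = F nor F = T
(K -> W) & (~P nor (R <-> (L nand P))) = F & T = F

False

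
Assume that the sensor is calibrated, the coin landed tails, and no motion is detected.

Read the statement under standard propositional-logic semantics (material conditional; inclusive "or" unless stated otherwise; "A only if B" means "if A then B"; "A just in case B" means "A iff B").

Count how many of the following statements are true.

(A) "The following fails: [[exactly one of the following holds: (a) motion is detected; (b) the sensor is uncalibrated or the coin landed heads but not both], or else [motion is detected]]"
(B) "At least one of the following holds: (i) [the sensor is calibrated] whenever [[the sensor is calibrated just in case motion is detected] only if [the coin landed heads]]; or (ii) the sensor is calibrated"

Let R = "motion is detected" (False), P = "the sensor is calibrated" (True), Q = "the coin landed heads" (False).

(A): Parsed as not ((R xor (not P xor Q)) or R)

not P = not True = False
not P xor Q = False xor False = False
R xor (not P xor Q) = False xor False = False
(R xor (not P xor Q)) or R = False or False = False
not ((R xor (not P xor Q)) or R) = not False = True
Hence (A) is true.

(B): This is (((P iff R) -> Q) -> P) or P.

P iff R = True iff False = False
(P iff R) -> Q = False -> False = True
((P iff R) -> Q) -> P = True -> True = True
(((P iff R) -> Q) -> P) or P = True or True = True
Thus (B) is true.

2 of the 2 statements are true.

2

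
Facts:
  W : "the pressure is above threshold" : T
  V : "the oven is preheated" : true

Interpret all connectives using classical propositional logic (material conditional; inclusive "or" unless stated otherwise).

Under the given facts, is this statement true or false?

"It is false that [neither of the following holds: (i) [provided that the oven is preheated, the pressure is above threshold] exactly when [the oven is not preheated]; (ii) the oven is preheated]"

This is ~(((V -> W) <-> ~V) nor V).

V -> W = T -> T = T
~V = ~T = F
(V -> W) <-> ~V = T <-> F = F
((V -> W) <-> ~V) nor V = F nor T = F
~(((V -> W) <-> ~V) nor V) = ~F = T

True.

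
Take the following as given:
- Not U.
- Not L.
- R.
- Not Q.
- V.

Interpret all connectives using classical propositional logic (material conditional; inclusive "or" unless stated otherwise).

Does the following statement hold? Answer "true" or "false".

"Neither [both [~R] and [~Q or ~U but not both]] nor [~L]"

false

Parsed as (¬R ∧ (¬Q ⊕ ¬U)) ↓ ¬L

¬R = ¬T = F
¬Q = ¬F = T
¬U = ¬F = T
¬Q ⊕ ¬U = T ⊕ T = F
¬R ∧ (¬Q ⊕ ¬U) = F ∧ F = F
¬L = ¬F = T
(¬R ∧ (¬Q ⊕ ¬U)) ↓ ¬L = F ↓ T = F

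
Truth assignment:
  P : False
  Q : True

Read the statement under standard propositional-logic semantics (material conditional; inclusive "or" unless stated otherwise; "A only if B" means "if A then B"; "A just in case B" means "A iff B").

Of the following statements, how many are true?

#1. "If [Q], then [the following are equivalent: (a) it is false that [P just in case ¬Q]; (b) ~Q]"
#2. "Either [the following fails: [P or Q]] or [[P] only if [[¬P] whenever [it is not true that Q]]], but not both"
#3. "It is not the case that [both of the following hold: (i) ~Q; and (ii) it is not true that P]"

#1: Parsed as Q → (¬(P ↔ ¬Q) ↔ ¬Q)

¬Q = ¬T = F
P ↔ ¬Q = F ↔ F = T
¬(P ↔ ¬Q) = ¬T = F
¬Q = ¬T = F
¬(P ↔ ¬Q) ↔ ¬Q = F ↔ F = T
Q → (¬(P ↔ ¬Q) ↔ ¬Q) = T → T = T
Thus #1 is true.

#2: In symbols: ¬(P ∨ Q) ⊕ (P → (¬Q → ¬P))

P ∨ Q = F ∨ T = T
¬(P ∨ Q) = ¬T = F
¬Q = ¬T = F
¬P = ¬F = T
¬Q → ¬P = F → T = T
P → (¬Q → ¬P) = F → T = T
¬(P ∨ Q) ⊕ (P → (¬Q → ¬P)) = F ⊕ T = T
So #2 is true.

#3: Formalization: ¬(¬Q ∧ ¬P)

¬Q = ¬T = F
¬P = ¬F = T
¬Q ∧ ¬P = F ∧ T = F
¬(¬Q ∧ ¬P) = ¬F = T
So #3 is true.

3 of the 3 statements are true (#1, #2, #3).

3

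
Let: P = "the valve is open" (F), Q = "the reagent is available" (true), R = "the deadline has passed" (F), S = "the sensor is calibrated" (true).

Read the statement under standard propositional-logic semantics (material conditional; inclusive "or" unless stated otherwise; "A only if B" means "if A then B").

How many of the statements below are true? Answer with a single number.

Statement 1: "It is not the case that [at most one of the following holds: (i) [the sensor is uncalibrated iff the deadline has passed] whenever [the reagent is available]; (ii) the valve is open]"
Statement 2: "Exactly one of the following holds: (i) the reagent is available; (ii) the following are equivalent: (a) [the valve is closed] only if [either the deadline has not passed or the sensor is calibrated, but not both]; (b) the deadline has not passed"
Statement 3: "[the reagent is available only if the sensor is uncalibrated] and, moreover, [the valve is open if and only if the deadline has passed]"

1

Statement 1: In symbols: ~((Q -> (~S <-> R)) nand P)

~S = ~T = F
~S <-> R = F <-> F = T
Q -> (~S <-> R) = T -> T = T
(Q -> (~S <-> R)) nand P = T nand F = T
~((Q -> (~S <-> R)) nand P) = ~T = F
So Statement 1 is false.

Statement 2: Parsed as Q xor ((~P -> (~R xor S)) <-> ~R)

~P = ~F = T
~R = ~F = T
~R xor S = T xor T = F
~P -> (~R xor S) = T -> F = F
~R = ~F = T
(~P -> (~R xor S)) <-> ~R = F <-> T = F
Q xor ((~P -> (~R xor S)) <-> ~R) = T xor F = T
Thus Statement 2 is true.

Statement 3: Parsed as (Q -> ~S) & (P <-> R)

~S = ~T = F
Q -> ~S = T -> F = F
P <-> R = F <-> F = T
(Q -> ~S) & (P <-> R) = F & T = F
Thus Statement 3 is false.

True statements: 1 (Statement 2).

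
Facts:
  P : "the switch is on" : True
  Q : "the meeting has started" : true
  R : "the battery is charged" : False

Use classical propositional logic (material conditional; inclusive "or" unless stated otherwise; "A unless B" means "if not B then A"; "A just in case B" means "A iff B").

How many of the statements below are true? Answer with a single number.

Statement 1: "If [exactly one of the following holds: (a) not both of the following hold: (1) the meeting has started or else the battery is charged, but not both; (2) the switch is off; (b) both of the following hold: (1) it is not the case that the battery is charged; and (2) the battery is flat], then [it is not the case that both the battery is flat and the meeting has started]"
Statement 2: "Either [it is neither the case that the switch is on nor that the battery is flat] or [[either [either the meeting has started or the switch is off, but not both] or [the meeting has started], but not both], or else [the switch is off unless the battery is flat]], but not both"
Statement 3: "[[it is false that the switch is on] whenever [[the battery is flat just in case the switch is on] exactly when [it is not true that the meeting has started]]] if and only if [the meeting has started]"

3

Statement 1: In symbols: (((Q ⊕ R) ↑ ¬P) ⊕ (¬R ∧ ¬R)) → (¬R ↑ Q)

Q ⊕ R = T ⊕ F = T
¬P = ¬T = F
(Q ⊕ R) ↑ ¬P = T ↑ F = T
¬R = ¬F = T
¬R = ¬F = T
¬R ∧ ¬R = T ∧ T = T
((Q ⊕ R) ↑ ¬P) ⊕ (¬R ∧ ¬R) = T ⊕ T = F
¬R = ¬F = T
¬R ↑ Q = T ↑ T = F
(((Q ⊕ R) ↑ ¬P) ⊕ (¬R ∧ ¬R)) → (¬R ↑ Q) = F → F = T
Thus Statement 1 is true.

Statement 2: Parsed as (P ↓ ¬R) ⊕ (((Q ⊕ ¬P) ⊕ Q) ∨ (¬P ∨ ¬R))

¬R = ¬F = T
P ↓ ¬R = T ↓ T = F
¬P = ¬T = F
Q ⊕ ¬P = T ⊕ F = T
(Q ⊕ ¬P) ⊕ Q = T ⊕ T = F
¬P = ¬T = F
¬R = ¬F = T
¬P ∨ ¬R = F ∨ T = T
((Q ⊕ ¬P) ⊕ Q) ∨ (¬P ∨ ¬R) = F ∨ T = T
(P ↓ ¬R) ⊕ (((Q ⊕ ¬P) ⊕ Q) ∨ (¬P ∨ ¬R)) = F ⊕ T = T
So Statement 2 is true.

Statement 3: Parsed as (((¬R ↔ P) ↔ ¬Q) → ¬P) ↔ Q

¬R = ¬F = T
¬R ↔ P = T ↔ T = T
¬Q = ¬T = F
(¬R ↔ P) ↔ ¬Q = T ↔ F = F
¬P = ¬T = F
((¬R ↔ P) ↔ ¬Q) → ¬P = F → F = T
(((¬R ↔ P) ↔ ¬Q) → ¬P) ↔ Q = T ↔ T = T
Hence Statement 3 is true.

3 of the 3 statements are true (Statement 1, Statement 2, Statement 3).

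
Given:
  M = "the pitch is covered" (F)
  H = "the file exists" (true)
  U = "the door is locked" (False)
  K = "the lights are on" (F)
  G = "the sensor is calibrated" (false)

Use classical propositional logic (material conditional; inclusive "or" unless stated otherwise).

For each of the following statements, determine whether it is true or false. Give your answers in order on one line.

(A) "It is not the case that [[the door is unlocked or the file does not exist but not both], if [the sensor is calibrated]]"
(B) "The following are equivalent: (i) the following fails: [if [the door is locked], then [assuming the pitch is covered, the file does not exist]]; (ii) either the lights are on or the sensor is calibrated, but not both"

(A) False, (B) True

(A): In symbols: not (G -> (not U xor not H))

not U = not False = True
not H = not True = False
not U xor not H = True xor False = True
G -> (not U xor not H) = False -> True = True
not (G -> (not U xor not H)) = not True = False
Hence (A) is false.

(B): Formalization: not (U -> (M -> not H)) iff (K xor G)

not H = not True = False
M -> not H = False -> False = True
U -> (M -> not H) = False -> True = True
not (U -> (M -> not H)) = not True = False
K xor G = False xor False = False
not (U -> (M -> not H)) iff (K xor G) = False iff False = True
Hence (B) is true.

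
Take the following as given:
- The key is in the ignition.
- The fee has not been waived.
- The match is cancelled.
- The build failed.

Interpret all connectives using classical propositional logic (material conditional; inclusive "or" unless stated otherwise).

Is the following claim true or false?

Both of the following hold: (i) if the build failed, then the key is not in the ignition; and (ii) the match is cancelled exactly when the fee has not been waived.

Let S = "the build passed" (F), H = "the key is in the ignition" (T), R = "the match is cancelled" (T), D = "the fee has been waived" (F).
Formalization: (~S -> ~H) & (R <-> ~D)

~S = ~F = T
~H = ~T = F
~S -> ~H = T -> F = F
~D = ~F = T
R <-> ~D = T <-> T = T
(~S -> ~H) & (R <-> ~D) = F & T = F

The statement is false.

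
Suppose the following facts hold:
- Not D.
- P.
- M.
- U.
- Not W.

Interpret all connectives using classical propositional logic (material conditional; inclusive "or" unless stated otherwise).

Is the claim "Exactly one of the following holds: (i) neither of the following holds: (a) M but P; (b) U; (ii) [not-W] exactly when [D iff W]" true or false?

The statement is true.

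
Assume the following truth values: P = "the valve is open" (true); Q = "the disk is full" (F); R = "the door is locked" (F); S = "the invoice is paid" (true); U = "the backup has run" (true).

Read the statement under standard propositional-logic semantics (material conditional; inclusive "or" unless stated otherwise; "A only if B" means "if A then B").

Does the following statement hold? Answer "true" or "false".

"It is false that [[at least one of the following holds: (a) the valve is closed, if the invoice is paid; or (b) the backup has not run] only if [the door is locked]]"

The statement is false.

In symbols: not (((S -> not P) or not U) -> R)

not P = not True = False
S -> not P = True -> False = False
not U = not True = False
(S -> not P) or not U = False or False = False
((S -> not P) or not U) -> R = False -> False = True
not (((S -> not P) or not U) -> R) = not True = False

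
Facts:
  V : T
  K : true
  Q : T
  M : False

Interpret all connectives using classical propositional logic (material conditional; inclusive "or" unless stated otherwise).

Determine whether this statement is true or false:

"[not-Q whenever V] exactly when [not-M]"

False.

This is (V → ¬Q) ↔ ¬M.

¬Q = ¬T = F
V → ¬Q = T → F = F
¬M = ¬F = T
(V → ¬Q) ↔ ¬M = F ↔ T = F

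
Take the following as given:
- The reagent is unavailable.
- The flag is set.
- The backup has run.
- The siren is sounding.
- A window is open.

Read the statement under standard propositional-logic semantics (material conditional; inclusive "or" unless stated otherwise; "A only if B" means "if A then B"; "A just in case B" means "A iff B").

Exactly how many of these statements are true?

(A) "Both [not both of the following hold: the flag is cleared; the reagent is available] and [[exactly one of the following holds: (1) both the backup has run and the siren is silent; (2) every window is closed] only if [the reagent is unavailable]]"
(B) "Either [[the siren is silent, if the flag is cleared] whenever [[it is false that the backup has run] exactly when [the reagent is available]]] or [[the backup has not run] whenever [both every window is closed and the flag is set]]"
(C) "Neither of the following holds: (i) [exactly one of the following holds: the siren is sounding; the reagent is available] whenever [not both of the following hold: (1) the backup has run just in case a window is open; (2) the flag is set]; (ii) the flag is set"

Let L = "the flag is set" (T), D = "the reagent is available" (F), P = "the backup has run" (T), U = "the siren is sounding" (T), Q = "a window is open" (T).

(A): In symbols: (~L nand D) & (((P & ~U) xor ~Q) -> ~D)

~L = ~T = F
~L nand D = F nand F = T
~U = ~T = F
P & ~U = T & F = F
~Q = ~T = F
(P & ~U) xor ~Q = F xor F = F
~D = ~F = T
((P & ~U) xor ~Q) -> ~D = F -> T = T
(~L nand D) & (((P & ~U) xor ~Q) -> ~D) = T & T = T
So (A) is true.

(B): In symbols: ((~P <-> D) -> (~L -> ~U)) | ((~Q & L) -> ~P)

~P = ~T = F
~P <-> D = F <-> F = T
~L = ~T = F
~U = ~T = F
~L -> ~U = F -> F = T
(~P <-> D) -> (~L -> ~U) = T -> T = T
~Q = ~T = F
~Q & L = F & T = F
~P = ~T = F
(~Q & L) -> ~P = F -> F = T
((~P <-> D) -> (~L -> ~U)) | ((~Q & L) -> ~P) = T | T = T
So (B) is true.

(C): This is (((P <-> Q) nand L) -> (U xor D)) nor L.

P <-> Q = T <-> T = T
(P <-> Q) nand L = T nand T = F
U xor D = T xor F = T
((P <-> Q) nand L) -> (U xor D) = F -> T = T
(((P <-> Q) nand L) -> (U xor D)) nor L = T nor T = F
Hence (C) is false.

Count: 2.

2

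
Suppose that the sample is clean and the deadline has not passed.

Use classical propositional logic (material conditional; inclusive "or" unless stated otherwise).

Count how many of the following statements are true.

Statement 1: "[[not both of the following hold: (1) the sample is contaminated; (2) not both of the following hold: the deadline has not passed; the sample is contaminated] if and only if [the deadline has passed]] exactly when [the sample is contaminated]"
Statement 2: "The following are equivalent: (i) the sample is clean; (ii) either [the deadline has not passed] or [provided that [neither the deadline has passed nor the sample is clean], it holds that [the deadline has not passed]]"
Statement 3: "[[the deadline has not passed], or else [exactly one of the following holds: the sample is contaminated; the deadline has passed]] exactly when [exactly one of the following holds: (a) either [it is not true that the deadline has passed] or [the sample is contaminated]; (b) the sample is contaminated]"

3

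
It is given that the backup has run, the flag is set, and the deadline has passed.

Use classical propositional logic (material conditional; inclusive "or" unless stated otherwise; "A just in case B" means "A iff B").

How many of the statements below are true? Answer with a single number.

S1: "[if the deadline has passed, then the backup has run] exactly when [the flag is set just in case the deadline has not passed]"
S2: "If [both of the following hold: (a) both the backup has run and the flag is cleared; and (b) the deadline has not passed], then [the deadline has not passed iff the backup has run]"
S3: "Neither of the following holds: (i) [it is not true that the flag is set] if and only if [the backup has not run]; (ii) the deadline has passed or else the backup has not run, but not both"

1

Let R = "the deadline has passed" (T), P = "the backup has run" (T), Q = "the flag is set" (T).

S1: In symbols: (R -> P) <-> (Q <-> ~R)

R -> P = T -> T = T
~R = ~T = F
Q <-> ~R = T <-> F = F
(R -> P) <-> (Q <-> ~R) = T <-> F = F
So S1 is false.

S2: In symbols: ((P & ~Q) & ~R) -> (~R <-> P)

~Q = ~T = F
P & ~Q = T & F = F
~R = ~T = F
(P & ~Q) & ~R = F & F = F
~R = ~T = F
~R <-> P = F <-> T = F
((P & ~Q) & ~R) -> (~R <-> P) = F -> F = T
So S2 is true.

S3: In symbols: (~Q <-> ~P) nor (R xor ~P)

~Q = ~T = F
~P = ~T = F
~Q <-> ~P = F <-> F = T
~P = ~T = F
R xor ~P = T xor F = T
(~Q <-> ~P) nor (R xor ~P) = T nor T = F
Thus S3 is false.

Count: 1.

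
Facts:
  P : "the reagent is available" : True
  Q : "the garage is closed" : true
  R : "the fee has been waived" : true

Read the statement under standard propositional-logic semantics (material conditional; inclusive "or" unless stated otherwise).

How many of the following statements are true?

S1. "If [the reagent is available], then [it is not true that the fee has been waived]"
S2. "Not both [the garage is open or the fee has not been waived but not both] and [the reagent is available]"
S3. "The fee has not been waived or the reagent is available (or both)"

S1: Parsed as P -> not R

not R = not True = False
P -> not R = True -> False = False
So S1 is false.

S2: This is (not Q xor not R) nand P.

not Q = not True = False
not R = not True = False
not Q xor not R = False xor False = False
(not Q xor not R) nand P = False nand True = True
Hence S2 is true.

S3: Parsed as not R or P

not R = not True = False
not R or P = False or True = True
So S3 is true.

Count: 2.

2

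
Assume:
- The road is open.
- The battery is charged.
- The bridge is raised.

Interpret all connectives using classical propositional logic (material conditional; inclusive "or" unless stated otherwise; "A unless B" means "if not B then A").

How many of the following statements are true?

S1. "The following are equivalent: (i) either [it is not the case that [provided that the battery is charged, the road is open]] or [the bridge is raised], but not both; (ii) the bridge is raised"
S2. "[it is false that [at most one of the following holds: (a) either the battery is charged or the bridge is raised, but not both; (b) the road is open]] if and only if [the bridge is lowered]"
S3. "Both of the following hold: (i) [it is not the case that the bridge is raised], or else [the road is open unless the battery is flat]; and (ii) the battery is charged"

3

Let N = "the battery is charged" (True), H = "the road is closed" (False), V = "the bridge is raised" (True).

S1: Parsed as (not (N -> not H) xor V) iff V

not H = not False = True
N -> not H = True -> True = True
not (N -> not H) = not True = False
not (N -> not H) xor V = False xor True = True
(not (N -> not H) xor V) iff V = True iff True = True
Hence S1 is true.

S2: This is not ((N xor V) nand not H) iff not V.

N xor V = True xor True = False
not H = not False = True
(N xor V) nand not H = False nand True = True
not ((N xor V) nand not H) = not True = False
not V = not True = False
not ((N xor V) nand not H) iff not V = False iff False = True
Thus S2 is true.

S3: This is (not V or (not H or not N)) and N.

not V = not True = False
not H = not False = True
not N = not True = False
not H or not N = True or False = True
not V or (not H or not N) = False or True = True
(not V or (not H or not N)) and N = True and True = True
So S3 is true.

Count: 3.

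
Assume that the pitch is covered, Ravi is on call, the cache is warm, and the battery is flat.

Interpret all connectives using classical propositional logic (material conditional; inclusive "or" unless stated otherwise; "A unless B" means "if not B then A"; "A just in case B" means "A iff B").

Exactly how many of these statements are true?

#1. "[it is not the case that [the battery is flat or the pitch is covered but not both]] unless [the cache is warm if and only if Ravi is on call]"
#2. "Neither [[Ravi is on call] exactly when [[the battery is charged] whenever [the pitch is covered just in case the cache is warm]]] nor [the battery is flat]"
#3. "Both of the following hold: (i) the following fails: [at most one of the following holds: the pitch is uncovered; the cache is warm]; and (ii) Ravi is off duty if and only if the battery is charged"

Let S = "the battery is charged" (F), P = "the pitch is covered" (T), R = "the cache is warm" (T), Q = "Ravi is on call" (T).

#1: Formalization: ¬(¬S ⊕ P) ∨ (R ↔ Q)

¬S = ¬F = T
¬S ⊕ P = T ⊕ T = F
¬(¬S ⊕ P) = ¬F = T
R ↔ Q = T ↔ T = T
¬(¬S ⊕ P) ∨ (R ↔ Q) = T ∨ T = T
Hence #1 is true.

#2: In symbols: (Q ↔ ((P ↔ R) → S)) ↓ ¬S

P ↔ R = T ↔ T = T
(P ↔ R) → S = T → F = F
Q ↔ ((P ↔ R) → S) = T ↔ F = F
¬S = ¬F = T
(Q ↔ ((P ↔ R) → S)) ↓ ¬S = F ↓ T = F
So #2 is false.

#3: This is ¬(¬P ↑ R) ∧ (¬Q ↔ S).

¬P = ¬T = F
¬P ↑ R = F ↑ T = T
¬(¬P ↑ R) = ¬T = F
¬Q = ¬T = F
¬Q ↔ S = F ↔ F = T
¬(¬P ↑ R) ∧ (¬Q ↔ S) = F ∧ T = F
Hence #3 is false.

Count: 1.

1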